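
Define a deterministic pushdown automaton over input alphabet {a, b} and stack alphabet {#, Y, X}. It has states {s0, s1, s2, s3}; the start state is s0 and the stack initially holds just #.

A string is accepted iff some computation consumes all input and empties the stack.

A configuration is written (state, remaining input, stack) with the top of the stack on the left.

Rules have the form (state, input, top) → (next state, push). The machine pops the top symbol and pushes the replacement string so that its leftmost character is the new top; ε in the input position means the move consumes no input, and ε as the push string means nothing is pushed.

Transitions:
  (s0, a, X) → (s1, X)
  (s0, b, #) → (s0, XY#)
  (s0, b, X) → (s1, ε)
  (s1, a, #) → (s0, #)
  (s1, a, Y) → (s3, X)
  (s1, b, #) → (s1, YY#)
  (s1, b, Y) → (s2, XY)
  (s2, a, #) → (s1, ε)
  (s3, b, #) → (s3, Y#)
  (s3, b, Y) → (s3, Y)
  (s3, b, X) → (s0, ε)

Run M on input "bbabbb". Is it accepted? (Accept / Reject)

Reject

(s0, bbabbb, #)
  read b, top #: go to s0, push XY# → (s0, babbb, XY#)
  read b, top X: go to s1, push ε → (s1, abbb, Y#)
  read a, top Y: go to s3, push X → (s3, bbb, X#)
  read b, top X: go to s0, push ε → (s0, bb, #)
  read b, top #: go to s0, push XY# → (s0, b, XY#)
  read b, top X: go to s1, push ε → (s1, ε, Y#)
All input consumed; stack is Y#, not empty, and no further ε-move applies.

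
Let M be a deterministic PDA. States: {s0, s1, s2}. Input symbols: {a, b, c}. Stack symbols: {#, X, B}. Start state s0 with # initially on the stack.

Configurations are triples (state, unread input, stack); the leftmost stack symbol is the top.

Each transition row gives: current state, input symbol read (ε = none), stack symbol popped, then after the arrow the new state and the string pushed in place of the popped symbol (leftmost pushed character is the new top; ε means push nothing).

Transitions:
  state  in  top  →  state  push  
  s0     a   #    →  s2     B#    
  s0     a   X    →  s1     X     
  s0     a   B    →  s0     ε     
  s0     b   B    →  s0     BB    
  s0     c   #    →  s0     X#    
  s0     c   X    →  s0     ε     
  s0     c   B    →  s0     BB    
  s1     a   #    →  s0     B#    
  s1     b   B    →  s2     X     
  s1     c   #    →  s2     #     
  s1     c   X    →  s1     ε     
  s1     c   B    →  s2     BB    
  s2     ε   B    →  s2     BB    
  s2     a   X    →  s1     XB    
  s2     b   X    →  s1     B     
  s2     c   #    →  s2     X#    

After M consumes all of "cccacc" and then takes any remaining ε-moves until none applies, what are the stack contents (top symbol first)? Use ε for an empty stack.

(s0, cccacc, #)
  read c, top #: go to s0, push X# → (s0, ccacc, X#)
  read c, top X: go to s0, push ε → (s0, cacc, #)
  read c, top #: go to s0, push X# → (s0, acc, X#)
  read a, top X: go to s1, push X → (s1, cc, X#)
  read c, top X: go to s1, push ε → (s1, c, #)
  read c, top #: go to s2, push # → (s2, ε, #)
All input consumed in state s2 with stack #.

#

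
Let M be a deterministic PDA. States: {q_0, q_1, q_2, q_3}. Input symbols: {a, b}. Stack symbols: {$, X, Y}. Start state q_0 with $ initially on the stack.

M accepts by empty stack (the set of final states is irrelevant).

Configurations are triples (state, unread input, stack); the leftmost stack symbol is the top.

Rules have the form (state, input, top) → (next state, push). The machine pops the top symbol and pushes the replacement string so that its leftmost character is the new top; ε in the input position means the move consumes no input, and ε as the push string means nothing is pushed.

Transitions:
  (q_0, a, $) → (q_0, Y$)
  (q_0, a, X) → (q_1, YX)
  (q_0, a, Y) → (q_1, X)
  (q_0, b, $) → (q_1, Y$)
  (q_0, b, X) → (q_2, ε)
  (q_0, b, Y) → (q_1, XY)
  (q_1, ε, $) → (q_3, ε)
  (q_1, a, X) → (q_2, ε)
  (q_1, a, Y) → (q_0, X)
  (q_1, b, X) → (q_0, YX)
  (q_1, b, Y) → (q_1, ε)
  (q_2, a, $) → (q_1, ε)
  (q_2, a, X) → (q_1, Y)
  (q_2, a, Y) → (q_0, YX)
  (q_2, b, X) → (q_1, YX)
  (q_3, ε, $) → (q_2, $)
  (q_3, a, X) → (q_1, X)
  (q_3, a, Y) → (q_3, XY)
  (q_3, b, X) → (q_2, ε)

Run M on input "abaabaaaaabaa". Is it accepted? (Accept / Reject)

Accept

(q_0, abaabaaaaabaa, $)
  read a, top $: go to q_0, push Y$ → (q_0, baabaaaaabaa, Y$)
  read b, top Y: go to q_1, push XY → (q_1, aabaaaaabaa, XY$)
  read a, top X: go to q_2, push ε → (q_2, abaaaaabaa, Y$)
  read a, top Y: go to q_0, push YX → (q_0, baaaaabaa, YX$)
  read b, top Y: go to q_1, push XY → (q_1, aaaaabaa, XYX$)
  read a, top X: go to q_2, push ε → (q_2, aaaabaa, YX$)
  read a, top Y: go to q_0, push YX → (q_0, aaabaa, YXX$)
  read a, top Y: go to q_1, push X → (q_1, aabaa, XXX$)
  read a, top X: go to q_2, push ε → (q_2, abaa, XX$)
  read a, top X: go to q_1, push Y → (q_1, baa, YX$)
  read b, top Y: go to q_1, push ε → (q_1, aa, X$)
  read a, top X: go to q_2, push ε → (q_2, a, $)
  read a, top $: go to q_1, push ε → (q_1, ε, ε)
All input consumed and the stack is empty.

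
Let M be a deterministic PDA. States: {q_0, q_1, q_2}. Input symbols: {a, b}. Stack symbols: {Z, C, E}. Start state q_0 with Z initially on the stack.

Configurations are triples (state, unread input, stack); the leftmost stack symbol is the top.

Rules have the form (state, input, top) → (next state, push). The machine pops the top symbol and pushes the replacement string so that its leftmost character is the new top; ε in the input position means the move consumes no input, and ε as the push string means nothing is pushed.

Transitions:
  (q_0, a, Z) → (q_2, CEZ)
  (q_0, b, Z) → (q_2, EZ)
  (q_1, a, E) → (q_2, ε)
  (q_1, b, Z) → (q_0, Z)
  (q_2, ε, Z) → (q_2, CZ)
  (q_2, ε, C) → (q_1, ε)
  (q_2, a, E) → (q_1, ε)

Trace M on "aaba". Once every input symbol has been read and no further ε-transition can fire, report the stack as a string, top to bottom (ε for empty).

(q_0, aaba, Z)
  read a, top Z: go to q_2, push CEZ → (q_2, aba, CEZ)
  ε-move, top C: go to q_1, push ε → (q_1, aba, EZ)
  read a, top E: go to q_2, push ε → (q_2, ba, Z)
  ε-move, top Z: go to q_2, push CZ → (q_2, ba, CZ)
  ε-move, top C: go to q_1, push ε → (q_1, ba, Z)
  read b, top Z: go to q_0, push Z → (q_0, a, Z)
  read a, top Z: go to q_2, push CEZ → (q_2, ε, CEZ)
  ε-move, top C: go to q_1, push ε → (q_1, ε, EZ)
All input consumed in state q_1 with stack EZ.

EZ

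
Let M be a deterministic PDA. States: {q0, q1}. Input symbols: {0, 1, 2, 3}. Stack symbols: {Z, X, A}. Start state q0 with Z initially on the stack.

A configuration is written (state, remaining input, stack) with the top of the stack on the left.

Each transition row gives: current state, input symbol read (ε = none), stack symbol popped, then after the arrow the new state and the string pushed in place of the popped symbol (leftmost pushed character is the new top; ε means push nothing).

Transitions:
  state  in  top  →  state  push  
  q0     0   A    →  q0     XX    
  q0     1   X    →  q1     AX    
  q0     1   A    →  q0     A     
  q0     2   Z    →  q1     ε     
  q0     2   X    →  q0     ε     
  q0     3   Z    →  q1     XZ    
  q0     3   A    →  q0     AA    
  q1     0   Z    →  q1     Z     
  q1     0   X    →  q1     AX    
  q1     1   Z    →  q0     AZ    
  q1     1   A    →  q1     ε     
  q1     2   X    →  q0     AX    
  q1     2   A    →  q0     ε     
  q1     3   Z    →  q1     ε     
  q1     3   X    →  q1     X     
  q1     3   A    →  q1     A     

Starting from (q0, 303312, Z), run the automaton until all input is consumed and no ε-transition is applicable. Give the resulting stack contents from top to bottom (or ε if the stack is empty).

AXZ

(q0, 303312, Z)
  read 3, top Z: go to q1, push XZ → (q1, 03312, XZ)
  read 0, top X: go to q1, push AX → (q1, 3312, AXZ)
  read 3, top A: go to q1, push A → (q1, 312, AXZ)
  read 3, top A: go to q1, push A → (q1, 12, AXZ)
  read 1, top A: go to q1, push ε → (q1, 2, XZ)
  read 2, top X: go to q0, push AX → (q0, ε, AXZ)
All input consumed in state q0 with stack AXZ.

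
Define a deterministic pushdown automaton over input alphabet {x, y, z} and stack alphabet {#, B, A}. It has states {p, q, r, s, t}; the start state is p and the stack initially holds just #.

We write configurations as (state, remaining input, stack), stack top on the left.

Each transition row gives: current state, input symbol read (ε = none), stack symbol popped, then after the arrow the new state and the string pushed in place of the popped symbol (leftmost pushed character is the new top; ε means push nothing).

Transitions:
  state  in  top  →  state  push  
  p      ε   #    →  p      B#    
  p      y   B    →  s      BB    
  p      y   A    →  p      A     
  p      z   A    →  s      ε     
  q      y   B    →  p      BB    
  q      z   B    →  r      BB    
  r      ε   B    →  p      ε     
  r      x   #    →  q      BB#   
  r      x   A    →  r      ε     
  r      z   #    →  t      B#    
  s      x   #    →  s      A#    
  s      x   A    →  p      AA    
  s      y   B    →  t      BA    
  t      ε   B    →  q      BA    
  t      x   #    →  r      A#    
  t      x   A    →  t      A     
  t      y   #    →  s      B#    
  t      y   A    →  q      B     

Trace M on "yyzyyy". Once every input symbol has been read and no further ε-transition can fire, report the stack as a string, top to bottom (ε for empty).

BBAABAAB#

(p, yyzyyy, #)
  ε-move, top #: go to p, push B# → (p, yyzyyy, B#)
  read y, top B: go to s, push BB → (s, yzyyy, BB#)
  read y, top B: go to t, push BA → (t, zyyy, BAB#)
  ε-move, top B: go to q, push BA → (q, zyyy, BAAB#)
  read z, top B: go to r, push BB → (r, yyy, BBAAB#)
  ε-move, top B: go to p, push ε → (p, yyy, BAAB#)
  read y, top B: go to s, push BB → (s, yy, BBAAB#)
  read y, top B: go to t, push BA → (t, y, BABAAB#)
  ε-move, top B: go to q, push BA → (q, y, BAABAAB#)
  read y, top B: go to p, push BB → (p, ε, BBAABAAB#)
All input consumed in state p with stack BBAABAAB#.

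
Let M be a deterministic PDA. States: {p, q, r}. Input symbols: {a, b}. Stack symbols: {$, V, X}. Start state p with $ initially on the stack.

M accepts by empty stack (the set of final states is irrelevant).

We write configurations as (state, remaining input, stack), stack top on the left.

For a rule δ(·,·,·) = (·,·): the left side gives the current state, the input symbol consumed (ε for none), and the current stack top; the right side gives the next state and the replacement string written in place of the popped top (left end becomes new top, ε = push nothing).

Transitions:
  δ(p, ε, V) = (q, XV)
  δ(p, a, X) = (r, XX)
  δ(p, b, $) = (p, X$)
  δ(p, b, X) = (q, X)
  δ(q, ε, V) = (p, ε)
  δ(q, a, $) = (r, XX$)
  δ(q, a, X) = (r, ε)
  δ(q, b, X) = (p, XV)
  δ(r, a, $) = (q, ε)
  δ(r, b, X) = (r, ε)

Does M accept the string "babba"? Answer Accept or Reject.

Accept

(p, babba, $)
  read b, top $: go to p, push X$ → (p, abba, X$)
  read a, top X: go to r, push XX → (r, bba, XX$)
  read b, top X: go to r, push ε → (r, ba, X$)
  read b, top X: go to r, push ε → (r, a, $)
  read a, top $: go to q, push ε → (q, ε, ε)
All input consumed and the stack is empty.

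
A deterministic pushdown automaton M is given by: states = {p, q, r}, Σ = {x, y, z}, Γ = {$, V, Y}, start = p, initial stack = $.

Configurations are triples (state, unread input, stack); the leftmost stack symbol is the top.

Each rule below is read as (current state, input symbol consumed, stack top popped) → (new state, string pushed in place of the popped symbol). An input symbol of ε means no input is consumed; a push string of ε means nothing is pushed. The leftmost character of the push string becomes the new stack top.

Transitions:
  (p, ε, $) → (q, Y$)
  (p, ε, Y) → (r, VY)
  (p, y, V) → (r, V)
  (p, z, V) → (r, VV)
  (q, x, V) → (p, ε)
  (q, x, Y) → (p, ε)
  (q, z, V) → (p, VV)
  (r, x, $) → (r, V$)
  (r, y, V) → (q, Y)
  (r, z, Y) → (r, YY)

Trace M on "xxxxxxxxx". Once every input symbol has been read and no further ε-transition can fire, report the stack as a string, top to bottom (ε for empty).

(p, xxxxxxxxx, $)
  ε-move, top $: go to q, push Y$ → (q, xxxxxxxxx, Y$)
  read x, top Y: go to p, push ε → (p, xxxxxxxx, $)
  ε-move, top $: go to q, push Y$ → (q, xxxxxxxx, Y$)
  read x, top Y: go to p, push ε → (p, xxxxxxx, $)
  ε-move, top $: go to q, push Y$ → (q, xxxxxxx, Y$)
  read x, top Y: go to p, push ε → (p, xxxxxx, $)
  ε-move, top $: go to q, push Y$ → (q, xxxxxx, Y$)
  read x, top Y: go to p, push ε → (p, xxxxx, $)
  ε-move, top $: go to q, push Y$ → (q, xxxxx, Y$)
  read x, top Y: go to p, push ε → (p, xxxx, $)
  ε-move, top $: go to q, push Y$ → (q, xxxx, Y$)
  read x, top Y: go to p, push ε → (p, xxx, $)
  ε-move, top $: go to q, push Y$ → (q, xxx, Y$)
  read x, top Y: go to p, push ε → (p, xx, $)
  ε-move, top $: go to q, push Y$ → (q, xx, Y$)
  read x, top Y: go to p, push ε → (p, x, $)
  ε-move, top $: go to q, push Y$ → (q, x, Y$)
  read x, top Y: go to p, push ε → (p, ε, $)
  ε-move, top $: go to q, push Y$ → (q, ε, Y$)
All input consumed in state q with stack Y$.

Y$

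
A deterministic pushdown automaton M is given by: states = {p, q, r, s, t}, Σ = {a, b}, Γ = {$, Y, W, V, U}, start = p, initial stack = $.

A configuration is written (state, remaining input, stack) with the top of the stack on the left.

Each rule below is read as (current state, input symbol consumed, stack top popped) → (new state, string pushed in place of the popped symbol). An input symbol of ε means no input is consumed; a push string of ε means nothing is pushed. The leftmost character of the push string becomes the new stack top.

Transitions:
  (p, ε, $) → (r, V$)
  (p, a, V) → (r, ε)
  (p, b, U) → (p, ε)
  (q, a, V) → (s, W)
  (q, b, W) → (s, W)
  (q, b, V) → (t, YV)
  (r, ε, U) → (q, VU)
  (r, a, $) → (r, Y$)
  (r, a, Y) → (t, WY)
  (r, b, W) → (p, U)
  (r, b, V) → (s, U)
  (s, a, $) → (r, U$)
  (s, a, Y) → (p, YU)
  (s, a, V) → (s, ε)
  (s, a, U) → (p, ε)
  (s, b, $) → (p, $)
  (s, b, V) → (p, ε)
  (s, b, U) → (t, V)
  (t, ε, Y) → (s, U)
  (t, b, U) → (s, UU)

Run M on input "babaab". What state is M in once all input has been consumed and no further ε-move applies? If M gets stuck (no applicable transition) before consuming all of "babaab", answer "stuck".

stuck

(p, babaab, $)
  ε-move, top $: go to r, push V$ → (r, babaab, V$)
  read b, top V: go to s, push U → (s, abaab, U$)
  read a, top U: go to p, push ε → (p, baab, $)
  ε-move, top $: go to r, push V$ → (r, baab, V$)
  read b, top V: go to s, push U → (s, aab, U$)
  read a, top U: go to p, push ε → (p, ab, $)
  ε-move, top $: go to r, push V$ → (r, ab, V$)
No transition for (r, a, top V); M blocks with input ab remaining.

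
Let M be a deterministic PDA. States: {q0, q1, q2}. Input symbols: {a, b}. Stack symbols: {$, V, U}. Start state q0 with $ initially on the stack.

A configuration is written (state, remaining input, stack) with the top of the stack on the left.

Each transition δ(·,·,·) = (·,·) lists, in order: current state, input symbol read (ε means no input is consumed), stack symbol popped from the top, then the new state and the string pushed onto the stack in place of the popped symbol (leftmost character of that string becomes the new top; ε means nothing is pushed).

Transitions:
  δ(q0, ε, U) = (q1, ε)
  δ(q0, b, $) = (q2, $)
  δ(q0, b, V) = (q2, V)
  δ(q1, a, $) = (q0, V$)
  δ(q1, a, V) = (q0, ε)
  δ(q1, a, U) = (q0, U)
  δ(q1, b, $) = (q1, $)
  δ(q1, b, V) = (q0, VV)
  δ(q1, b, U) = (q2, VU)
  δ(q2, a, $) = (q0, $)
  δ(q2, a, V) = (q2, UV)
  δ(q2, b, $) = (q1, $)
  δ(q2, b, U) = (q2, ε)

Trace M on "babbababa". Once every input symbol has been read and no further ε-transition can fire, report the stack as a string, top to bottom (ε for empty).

(q0, babbababa, $)
  read b, top $: go to q2, push $ → (q2, abbababa, $)
  read a, top $: go to q0, push $ → (q0, bbababa, $)
  read b, top $: go to q2, push $ → (q2, bababa, $)
  read b, top $: go to q1, push $ → (q1, ababa, $)
  read a, top $: go to q0, push V$ → (q0, baba, V$)
  read b, top V: go to q2, push V → (q2, aba, V$)
  read a, top V: go to q2, push UV → (q2, ba, UV$)
  read b, top U: go to q2, push ε → (q2, a, V$)
  read a, top V: go to q2, push UV → (q2, ε, UV$)
All input consumed in state q2 with stack UV$.

UV$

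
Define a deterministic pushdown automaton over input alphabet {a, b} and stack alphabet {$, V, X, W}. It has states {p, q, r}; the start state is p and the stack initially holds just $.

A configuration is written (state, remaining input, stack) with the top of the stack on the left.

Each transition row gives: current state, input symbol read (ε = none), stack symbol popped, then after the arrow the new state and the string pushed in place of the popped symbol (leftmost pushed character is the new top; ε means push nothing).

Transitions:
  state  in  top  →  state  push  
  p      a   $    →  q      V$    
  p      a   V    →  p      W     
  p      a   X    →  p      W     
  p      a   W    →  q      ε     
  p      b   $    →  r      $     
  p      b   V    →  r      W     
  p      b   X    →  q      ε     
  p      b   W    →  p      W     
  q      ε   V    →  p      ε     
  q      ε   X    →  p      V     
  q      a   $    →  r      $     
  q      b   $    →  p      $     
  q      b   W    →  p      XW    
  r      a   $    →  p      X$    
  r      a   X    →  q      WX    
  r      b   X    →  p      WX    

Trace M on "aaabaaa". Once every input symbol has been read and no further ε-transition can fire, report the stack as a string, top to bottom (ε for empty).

$

(p, aaabaaa, $)
  read a, top $: go to q, push V$ → (q, aabaaa, V$)
  ε-move, top V: go to p, push ε → (p, aabaaa, $)
  read a, top $: go to q, push V$ → (q, abaaa, V$)
  ε-move, top V: go to p, push ε → (p, abaaa, $)
  read a, top $: go to q, push V$ → (q, baaa, V$)
  ε-move, top V: go to p, push ε → (p, baaa, $)
  read b, top $: go to r, push $ → (r, aaa, $)
  read a, top $: go to p, push X$ → (p, aa, X$)
  read a, top X: go to p, push W → (p, a, W$)
  read a, top W: go to q, push ε → (q, ε, $)
All input consumed in state q with stack $.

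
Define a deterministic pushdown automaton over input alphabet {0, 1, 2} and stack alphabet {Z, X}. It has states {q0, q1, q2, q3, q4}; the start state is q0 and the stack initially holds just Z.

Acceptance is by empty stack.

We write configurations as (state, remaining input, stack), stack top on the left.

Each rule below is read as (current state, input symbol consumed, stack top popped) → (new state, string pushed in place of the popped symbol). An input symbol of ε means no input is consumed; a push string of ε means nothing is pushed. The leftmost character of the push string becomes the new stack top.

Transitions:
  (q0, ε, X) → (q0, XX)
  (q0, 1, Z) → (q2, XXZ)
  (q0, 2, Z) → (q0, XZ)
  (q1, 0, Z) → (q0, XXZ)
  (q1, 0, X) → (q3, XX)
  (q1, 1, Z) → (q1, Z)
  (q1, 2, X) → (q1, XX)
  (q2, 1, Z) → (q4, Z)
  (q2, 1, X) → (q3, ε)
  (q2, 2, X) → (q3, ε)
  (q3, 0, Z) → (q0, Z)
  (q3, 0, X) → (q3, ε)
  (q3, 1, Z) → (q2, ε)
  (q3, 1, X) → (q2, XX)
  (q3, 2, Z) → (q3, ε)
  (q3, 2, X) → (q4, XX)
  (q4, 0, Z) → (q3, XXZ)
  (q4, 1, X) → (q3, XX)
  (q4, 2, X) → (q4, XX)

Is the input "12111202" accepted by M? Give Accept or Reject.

Accept

(q0, 12111202, Z)
  read 1, top Z: go to q2, push XXZ → (q2, 2111202, XXZ)
  read 2, top X: go to q3, push ε → (q3, 111202, XZ)
  read 1, top X: go to q2, push XX → (q2, 11202, XXZ)
  read 1, top X: go to q3, push ε → (q3, 1202, XZ)
  read 1, top X: go to q2, push XX → (q2, 202, XXZ)
  read 2, top X: go to q3, push ε → (q3, 02, XZ)
  read 0, top X: go to q3, push ε → (q3, 2, Z)
  read 2, top Z: go to q3, push ε → (q3, ε, ε)
All input consumed and the stack is empty.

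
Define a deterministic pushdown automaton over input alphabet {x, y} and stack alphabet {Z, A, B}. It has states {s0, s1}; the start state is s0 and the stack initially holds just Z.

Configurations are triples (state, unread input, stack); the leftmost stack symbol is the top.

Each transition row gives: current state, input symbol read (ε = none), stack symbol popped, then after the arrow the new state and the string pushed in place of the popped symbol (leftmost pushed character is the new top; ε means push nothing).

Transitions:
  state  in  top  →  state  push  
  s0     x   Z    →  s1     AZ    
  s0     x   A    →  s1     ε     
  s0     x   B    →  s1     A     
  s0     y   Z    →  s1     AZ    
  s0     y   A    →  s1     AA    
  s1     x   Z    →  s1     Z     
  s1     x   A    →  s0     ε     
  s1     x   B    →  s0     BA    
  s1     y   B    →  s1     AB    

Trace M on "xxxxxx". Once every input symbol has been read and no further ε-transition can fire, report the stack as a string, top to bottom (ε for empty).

(s0, xxxxxx, Z)
  read x, top Z: go to s1, push AZ → (s1, xxxxx, AZ)
  read x, top A: go to s0, push ε → (s0, xxxx, Z)
  read x, top Z: go to s1, push AZ → (s1, xxx, AZ)
  read x, top A: go to s0, push ε → (s0, xx, Z)
  read x, top Z: go to s1, push AZ → (s1, x, AZ)
  read x, top A: go to s0, push ε → (s0, ε, Z)
All input consumed in state s0 with stack Z.

Z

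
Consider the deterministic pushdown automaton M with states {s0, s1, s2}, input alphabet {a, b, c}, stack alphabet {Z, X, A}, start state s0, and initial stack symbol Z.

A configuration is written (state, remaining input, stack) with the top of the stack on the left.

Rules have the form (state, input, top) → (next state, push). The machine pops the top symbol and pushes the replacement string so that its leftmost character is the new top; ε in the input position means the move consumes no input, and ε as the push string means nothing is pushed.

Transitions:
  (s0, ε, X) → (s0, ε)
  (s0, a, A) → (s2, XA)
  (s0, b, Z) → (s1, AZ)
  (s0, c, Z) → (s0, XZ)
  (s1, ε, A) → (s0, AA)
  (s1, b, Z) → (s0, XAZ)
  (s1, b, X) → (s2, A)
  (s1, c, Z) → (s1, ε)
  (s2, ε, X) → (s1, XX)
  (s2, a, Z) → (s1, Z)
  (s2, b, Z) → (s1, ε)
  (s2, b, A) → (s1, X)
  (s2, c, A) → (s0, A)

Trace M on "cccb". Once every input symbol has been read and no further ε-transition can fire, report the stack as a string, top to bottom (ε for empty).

(s0, cccb, Z)
  read c, top Z: go to s0, push XZ → (s0, ccb, XZ)
  ε-move, top X: go to s0, push ε → (s0, ccb, Z)
  read c, top Z: go to s0, push XZ → (s0, cb, XZ)
  ε-move, top X: go to s0, push ε → (s0, cb, Z)
  read c, top Z: go to s0, push XZ → (s0, b, XZ)
  ε-move, top X: go to s0, push ε → (s0, b, Z)
  read b, top Z: go to s1, push AZ → (s1, ε, AZ)
  ε-move, top A: go to s0, push AA → (s0, ε, AAZ)
All input consumed in state s0 with stack AAZ.

AAZ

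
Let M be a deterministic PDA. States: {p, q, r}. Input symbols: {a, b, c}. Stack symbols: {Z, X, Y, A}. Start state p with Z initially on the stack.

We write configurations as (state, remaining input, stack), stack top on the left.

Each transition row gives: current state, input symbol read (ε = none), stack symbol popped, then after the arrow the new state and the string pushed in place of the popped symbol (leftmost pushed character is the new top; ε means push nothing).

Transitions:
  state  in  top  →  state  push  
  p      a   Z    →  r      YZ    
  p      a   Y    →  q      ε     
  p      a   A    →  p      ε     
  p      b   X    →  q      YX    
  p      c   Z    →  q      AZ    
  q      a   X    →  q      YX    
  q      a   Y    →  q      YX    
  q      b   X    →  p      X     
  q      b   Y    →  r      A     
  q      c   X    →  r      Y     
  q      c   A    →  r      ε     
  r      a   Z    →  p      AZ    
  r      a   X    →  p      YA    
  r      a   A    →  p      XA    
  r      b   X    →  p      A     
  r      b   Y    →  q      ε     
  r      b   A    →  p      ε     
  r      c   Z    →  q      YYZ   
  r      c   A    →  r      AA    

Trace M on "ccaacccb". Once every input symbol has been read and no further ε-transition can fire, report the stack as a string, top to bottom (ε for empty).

AYZ

(p, ccaacccb, Z)
  read c, top Z: go to q, push AZ → (q, caacccb, AZ)
  read c, top A: go to r, push ε → (r, aacccb, Z)
  read a, top Z: go to p, push AZ → (p, acccb, AZ)
  read a, top A: go to p, push ε → (p, cccb, Z)
  read c, top Z: go to q, push AZ → (q, ccb, AZ)
  read c, top A: go to r, push ε → (r, cb, Z)
  read c, top Z: go to q, push YYZ → (q, b, YYZ)
  read b, top Y: go to r, push A → (r, ε, AYZ)
All input consumed in state r with stack AYZ.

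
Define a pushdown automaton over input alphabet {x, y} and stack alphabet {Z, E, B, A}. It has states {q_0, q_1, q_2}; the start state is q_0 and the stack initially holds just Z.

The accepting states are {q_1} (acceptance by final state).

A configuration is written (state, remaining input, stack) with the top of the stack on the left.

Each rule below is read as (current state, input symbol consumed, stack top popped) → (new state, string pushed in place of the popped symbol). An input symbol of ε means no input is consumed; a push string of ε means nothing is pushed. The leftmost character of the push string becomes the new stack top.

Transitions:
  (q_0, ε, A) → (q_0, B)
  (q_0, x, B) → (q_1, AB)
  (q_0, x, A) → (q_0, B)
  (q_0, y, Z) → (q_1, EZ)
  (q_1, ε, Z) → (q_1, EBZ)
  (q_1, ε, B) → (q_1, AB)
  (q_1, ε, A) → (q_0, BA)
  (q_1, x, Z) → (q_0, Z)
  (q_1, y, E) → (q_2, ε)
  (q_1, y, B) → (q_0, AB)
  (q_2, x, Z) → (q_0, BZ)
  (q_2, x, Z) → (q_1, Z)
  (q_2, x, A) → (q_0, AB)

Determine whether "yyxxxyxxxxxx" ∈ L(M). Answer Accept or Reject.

No computation consumes all input and reaches a final state.

Reject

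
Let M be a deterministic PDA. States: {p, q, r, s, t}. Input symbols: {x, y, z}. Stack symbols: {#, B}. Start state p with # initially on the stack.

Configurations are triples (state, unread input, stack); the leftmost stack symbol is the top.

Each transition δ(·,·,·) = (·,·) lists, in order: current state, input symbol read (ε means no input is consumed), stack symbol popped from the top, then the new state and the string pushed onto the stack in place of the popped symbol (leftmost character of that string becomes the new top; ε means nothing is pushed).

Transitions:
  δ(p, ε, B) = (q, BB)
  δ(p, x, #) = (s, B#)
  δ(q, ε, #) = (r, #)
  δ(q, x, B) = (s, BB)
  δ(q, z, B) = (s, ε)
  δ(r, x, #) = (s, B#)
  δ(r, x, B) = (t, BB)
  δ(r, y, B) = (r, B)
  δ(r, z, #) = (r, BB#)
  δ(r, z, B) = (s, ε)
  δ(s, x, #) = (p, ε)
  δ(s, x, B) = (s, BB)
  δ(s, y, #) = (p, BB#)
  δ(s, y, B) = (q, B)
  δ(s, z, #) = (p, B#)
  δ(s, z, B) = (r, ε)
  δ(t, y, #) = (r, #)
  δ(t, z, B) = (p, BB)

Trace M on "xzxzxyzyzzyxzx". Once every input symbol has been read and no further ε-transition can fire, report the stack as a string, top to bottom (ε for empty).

(p, xzxzxyzyzzyxzx, #) ⊢ (s, zxzxyzyzzyxzx, B#) ⊢ (r, xzxyzyzzyxzx, #) ⊢ (s, zxyzyzzyxzx, B#) ⊢ (r, xyzyzzyxzx, #) ⊢ (s, yzyzzyxzx, B#) ⊢ (q, zyzzyxzx, B#) ⊢ (s, yzzyxzx, #) ⊢ (p, zzyxzx, BB#) ⊢ (q, zzyxzx, BBB#) ⊢ (s, zyxzx, BB#) ⊢ (r, yxzx, B#) ⊢ (r, xzx, B#) ⊢ (t, zx, BB#) ⊢ (p, x, BBB#) ⊢ (q, x, BBBB#) ⊢ (s, ε, BBBBB#)
All input consumed in state s with stack BBBBB#.

BBBBB#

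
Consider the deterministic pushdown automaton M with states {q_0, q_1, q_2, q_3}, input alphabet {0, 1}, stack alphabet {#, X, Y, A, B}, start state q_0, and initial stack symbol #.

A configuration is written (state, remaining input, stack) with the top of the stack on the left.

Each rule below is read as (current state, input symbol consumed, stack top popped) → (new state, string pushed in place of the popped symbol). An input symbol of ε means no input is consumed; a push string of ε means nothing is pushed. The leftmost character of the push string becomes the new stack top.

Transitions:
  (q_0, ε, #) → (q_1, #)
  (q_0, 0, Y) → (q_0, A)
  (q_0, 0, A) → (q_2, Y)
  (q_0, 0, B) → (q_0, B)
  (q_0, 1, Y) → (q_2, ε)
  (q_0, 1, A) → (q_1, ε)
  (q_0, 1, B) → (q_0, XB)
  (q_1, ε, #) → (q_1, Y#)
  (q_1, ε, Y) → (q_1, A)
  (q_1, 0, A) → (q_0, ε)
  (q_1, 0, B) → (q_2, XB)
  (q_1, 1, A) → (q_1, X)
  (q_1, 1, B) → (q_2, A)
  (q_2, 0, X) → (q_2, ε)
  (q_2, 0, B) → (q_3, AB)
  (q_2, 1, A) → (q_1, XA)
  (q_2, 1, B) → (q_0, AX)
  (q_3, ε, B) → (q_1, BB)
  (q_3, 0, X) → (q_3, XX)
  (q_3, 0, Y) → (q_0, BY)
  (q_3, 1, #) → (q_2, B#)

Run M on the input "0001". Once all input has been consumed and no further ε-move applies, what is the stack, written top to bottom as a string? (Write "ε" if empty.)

X#

(q_0, 0001, #) ⊢ (q_1, 0001, #) ⊢ (q_1, 0001, Y#) ⊢ (q_1, 0001, A#) ⊢ (q_0, 001, #) ⊢ (q_1, 001, #) ⊢ (q_1, 001, Y#) ⊢ (q_1, 001, A#) ⊢ (q_0, 01, #) ⊢ (q_1, 01, #) ⊢ (q_1, 01, Y#) ⊢ (q_1, 01, A#) ⊢ (q_0, 1, #) ⊢ (q_1, 1, #) ⊢ (q_1, 1, Y#) ⊢ (q_1, 1, A#) ⊢ (q_1, ε, X#)
All input consumed in state q_1 with stack X#.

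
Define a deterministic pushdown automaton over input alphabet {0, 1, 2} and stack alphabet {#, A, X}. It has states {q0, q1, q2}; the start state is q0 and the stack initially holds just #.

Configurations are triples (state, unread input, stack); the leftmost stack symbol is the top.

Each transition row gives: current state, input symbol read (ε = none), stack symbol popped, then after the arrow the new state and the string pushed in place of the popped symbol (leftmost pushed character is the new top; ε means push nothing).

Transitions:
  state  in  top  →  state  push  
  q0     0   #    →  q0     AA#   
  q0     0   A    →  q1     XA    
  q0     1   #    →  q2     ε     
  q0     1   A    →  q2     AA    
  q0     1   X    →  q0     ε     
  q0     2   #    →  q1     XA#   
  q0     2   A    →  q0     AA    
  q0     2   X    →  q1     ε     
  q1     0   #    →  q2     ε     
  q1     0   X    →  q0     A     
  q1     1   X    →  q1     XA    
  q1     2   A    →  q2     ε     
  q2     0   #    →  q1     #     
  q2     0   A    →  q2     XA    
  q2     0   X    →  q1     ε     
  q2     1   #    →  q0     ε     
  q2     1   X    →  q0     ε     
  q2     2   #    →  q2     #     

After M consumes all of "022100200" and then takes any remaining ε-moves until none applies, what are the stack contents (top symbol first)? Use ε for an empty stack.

(q0, 022100200, #) ⊢ (q0, 22100200, AA#) ⊢ (q0, 2100200, AAA#) ⊢ (q0, 100200, AAAA#) ⊢ (q2, 00200, AAAAA#) ⊢ (q2, 0200, XAAAAA#) ⊢ (q1, 200, AAAAA#) ⊢ (q2, 00, AAAA#) ⊢ (q2, 0, XAAAA#) ⊢ (q1, ε, AAAA#)
All input consumed in state q1 with stack AAAA#.

AAAA#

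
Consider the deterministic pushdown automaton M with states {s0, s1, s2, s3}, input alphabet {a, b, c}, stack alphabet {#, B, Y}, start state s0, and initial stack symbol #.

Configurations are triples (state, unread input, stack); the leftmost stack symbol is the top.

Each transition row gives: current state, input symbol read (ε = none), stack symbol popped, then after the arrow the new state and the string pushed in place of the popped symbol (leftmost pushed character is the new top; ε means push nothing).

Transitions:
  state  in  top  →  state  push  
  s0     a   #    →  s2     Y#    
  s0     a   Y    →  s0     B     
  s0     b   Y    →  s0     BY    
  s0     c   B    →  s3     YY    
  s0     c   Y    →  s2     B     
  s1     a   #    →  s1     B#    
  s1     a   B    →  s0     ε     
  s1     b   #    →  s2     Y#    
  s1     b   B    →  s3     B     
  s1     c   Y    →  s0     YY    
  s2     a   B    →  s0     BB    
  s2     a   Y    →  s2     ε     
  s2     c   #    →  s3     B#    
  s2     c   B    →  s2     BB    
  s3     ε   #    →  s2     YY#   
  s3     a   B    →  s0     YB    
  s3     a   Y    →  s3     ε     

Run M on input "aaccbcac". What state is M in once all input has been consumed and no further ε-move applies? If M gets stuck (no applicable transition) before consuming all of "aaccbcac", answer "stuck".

stuck

(s0, aaccbcac, #)
  read a, top #: go to s2, push Y# → (s2, accbcac, Y#)
  read a, top Y: go to s2, push ε → (s2, ccbcac, #)
  read c, top #: go to s3, push B# → (s3, cbcac, B#)
No transition for (s3, c, top B); M blocks with input cbcac remaining.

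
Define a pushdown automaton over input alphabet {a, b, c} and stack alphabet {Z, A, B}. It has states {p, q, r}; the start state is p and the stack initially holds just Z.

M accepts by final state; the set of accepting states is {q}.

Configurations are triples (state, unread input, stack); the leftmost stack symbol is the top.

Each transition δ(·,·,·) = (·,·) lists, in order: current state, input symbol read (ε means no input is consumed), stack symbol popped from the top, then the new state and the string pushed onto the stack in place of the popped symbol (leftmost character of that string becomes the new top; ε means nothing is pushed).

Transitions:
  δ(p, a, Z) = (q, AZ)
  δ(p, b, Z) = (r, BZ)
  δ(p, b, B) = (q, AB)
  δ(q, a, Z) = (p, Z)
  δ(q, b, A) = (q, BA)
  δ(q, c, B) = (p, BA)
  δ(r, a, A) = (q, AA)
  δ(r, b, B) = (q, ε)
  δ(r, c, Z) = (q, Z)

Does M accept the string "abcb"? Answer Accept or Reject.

One accepting computation: (p, abcb, Z) ⊢ (q, bcb, AZ) ⊢ (q, cb, BAZ) ⊢ (p, b, BAAZ) ⊢ (q, ε, ABAAZ)
All input consumed and state q ∈ F.

Accept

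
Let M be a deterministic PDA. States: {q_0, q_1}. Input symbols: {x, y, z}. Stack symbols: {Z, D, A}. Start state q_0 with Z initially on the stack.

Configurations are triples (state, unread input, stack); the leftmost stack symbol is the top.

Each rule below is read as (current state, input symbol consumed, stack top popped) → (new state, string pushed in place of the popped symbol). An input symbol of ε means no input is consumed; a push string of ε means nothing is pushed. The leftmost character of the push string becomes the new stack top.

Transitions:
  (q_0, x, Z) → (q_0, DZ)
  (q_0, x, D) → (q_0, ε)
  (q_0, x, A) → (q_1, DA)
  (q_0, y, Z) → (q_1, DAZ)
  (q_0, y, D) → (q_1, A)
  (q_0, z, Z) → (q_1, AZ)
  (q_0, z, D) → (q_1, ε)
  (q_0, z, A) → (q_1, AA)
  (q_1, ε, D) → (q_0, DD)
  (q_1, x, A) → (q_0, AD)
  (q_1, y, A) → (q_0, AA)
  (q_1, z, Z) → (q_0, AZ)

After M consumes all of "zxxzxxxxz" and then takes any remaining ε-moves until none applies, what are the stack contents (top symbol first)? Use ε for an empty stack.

(q_0, zxxzxxxxz, Z)
  read z, top Z: go to q_1, push AZ → (q_1, xxzxxxxz, AZ)
  read x, top A: go to q_0, push AD → (q_0, xzxxxxz, ADZ)
  read x, top A: go to q_1, push DA → (q_1, zxxxxz, DADZ)
  ε-move, top D: go to q_0, push DD → (q_0, zxxxxz, DDADZ)
  read z, top D: go to q_1, push ε → (q_1, xxxxz, DADZ)
  ε-move, top D: go to q_0, push DD → (q_0, xxxxz, DDADZ)
  read x, top D: go to q_0, push ε → (q_0, xxxz, DADZ)
  read x, top D: go to q_0, push ε → (q_0, xxz, ADZ)
  read x, top A: go to q_1, push DA → (q_1, xz, DADZ)
  ε-move, top D: go to q_0, push DD → (q_0, xz, DDADZ)
  read x, top D: go to q_0, push ε → (q_0, z, DADZ)
  read z, top D: go to q_1, push ε → (q_1, ε, ADZ)
All input consumed in state q_1 with stack ADZ.

ADZ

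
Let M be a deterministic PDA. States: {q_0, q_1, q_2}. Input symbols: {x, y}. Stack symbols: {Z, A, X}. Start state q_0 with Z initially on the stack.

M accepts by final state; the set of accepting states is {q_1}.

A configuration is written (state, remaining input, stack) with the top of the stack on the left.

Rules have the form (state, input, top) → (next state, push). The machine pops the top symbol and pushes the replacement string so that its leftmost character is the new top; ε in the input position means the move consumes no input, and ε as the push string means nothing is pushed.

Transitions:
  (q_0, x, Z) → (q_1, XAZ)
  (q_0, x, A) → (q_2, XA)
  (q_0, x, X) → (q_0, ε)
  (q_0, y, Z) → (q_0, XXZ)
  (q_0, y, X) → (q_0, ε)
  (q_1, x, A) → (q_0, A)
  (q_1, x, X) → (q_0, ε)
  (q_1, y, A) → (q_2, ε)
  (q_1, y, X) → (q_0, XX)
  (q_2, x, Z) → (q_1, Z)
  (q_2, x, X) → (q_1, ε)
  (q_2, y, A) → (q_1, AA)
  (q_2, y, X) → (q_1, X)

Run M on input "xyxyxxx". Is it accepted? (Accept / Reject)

(q_0, xyxyxxx, Z)
  read x, top Z: go to q_1, push XAZ → (q_1, yxyxxx, XAZ)
  read y, top X: go to q_0, push XX → (q_0, xyxxx, XXAZ)
  read x, top X: go to q_0, push ε → (q_0, yxxx, XAZ)
  read y, top X: go to q_0, push ε → (q_0, xxx, AZ)
  read x, top A: go to q_2, push XA → (q_2, xx, XAZ)
  read x, top X: go to q_1, push ε → (q_1, x, AZ)
  read x, top A: go to q_0, push A → (q_0, ε, AZ)
All input consumed; state q_0 ∉ F and no further ε-move applies.

Reject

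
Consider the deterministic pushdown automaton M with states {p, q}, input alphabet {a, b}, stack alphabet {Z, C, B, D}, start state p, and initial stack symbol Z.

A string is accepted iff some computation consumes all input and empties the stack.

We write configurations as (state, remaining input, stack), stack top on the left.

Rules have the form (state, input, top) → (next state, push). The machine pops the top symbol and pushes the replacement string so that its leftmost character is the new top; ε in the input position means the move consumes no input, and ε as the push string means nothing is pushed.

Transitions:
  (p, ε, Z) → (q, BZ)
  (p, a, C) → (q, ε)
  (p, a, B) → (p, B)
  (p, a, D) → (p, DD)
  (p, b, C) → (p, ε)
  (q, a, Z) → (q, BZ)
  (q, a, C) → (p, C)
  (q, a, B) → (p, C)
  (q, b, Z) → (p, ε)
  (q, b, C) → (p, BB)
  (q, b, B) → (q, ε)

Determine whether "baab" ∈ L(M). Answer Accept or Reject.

Reject

(p, baab, Z)
  ε-move, top Z: go to q, push BZ → (q, baab, BZ)
  read b, top B: go to q, push ε → (q, aab, Z)
  read a, top Z: go to q, push BZ → (q, ab, BZ)
  read a, top B: go to p, push C → (p, b, CZ)
  read b, top C: go to p, push ε → (p, ε, Z)
  ε-move, top Z: go to q, push BZ → (q, ε, BZ)
All input consumed; stack is BZ, not empty, and no further ε-move applies.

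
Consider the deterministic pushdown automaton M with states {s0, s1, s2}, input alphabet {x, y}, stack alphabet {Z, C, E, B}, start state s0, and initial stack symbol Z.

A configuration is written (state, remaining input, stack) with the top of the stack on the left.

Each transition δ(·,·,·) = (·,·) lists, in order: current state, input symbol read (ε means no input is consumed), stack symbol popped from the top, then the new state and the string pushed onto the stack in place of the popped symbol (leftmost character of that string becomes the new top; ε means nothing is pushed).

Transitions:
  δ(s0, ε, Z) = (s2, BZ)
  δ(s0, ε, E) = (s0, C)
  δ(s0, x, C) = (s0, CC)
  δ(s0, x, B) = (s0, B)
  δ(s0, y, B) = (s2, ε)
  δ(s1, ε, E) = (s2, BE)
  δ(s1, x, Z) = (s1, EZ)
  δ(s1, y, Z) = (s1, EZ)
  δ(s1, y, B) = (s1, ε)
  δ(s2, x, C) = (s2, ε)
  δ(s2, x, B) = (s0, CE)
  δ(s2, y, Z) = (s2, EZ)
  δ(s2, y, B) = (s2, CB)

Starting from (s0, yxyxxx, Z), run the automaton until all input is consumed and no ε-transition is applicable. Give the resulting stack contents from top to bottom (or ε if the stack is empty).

(s0, yxyxxx, Z)
  ε-move, top Z: go to s2, push BZ → (s2, yxyxxx, BZ)
  read y, top B: go to s2, push CB → (s2, xyxxx, CBZ)
  read x, top C: go to s2, push ε → (s2, yxxx, BZ)
  read y, top B: go to s2, push CB → (s2, xxx, CBZ)
  read x, top C: go to s2, push ε → (s2, xx, BZ)
  read x, top B: go to s0, push CE → (s0, x, CEZ)
  read x, top C: go to s0, push CC → (s0, ε, CCEZ)
All input consumed in state s0 with stack CCEZ.

CCEZ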